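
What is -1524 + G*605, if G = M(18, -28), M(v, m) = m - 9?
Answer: -23909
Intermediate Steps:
M(v, m) = -9 + m
G = -37 (G = -9 - 28 = -37)
-1524 + G*605 = -1524 - 37*605 = -1524 - 22385 = -23909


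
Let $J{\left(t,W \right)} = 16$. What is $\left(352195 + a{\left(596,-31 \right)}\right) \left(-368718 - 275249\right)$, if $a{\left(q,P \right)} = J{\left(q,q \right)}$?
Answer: $-226812261037$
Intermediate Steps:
$a{\left(q,P \right)} = 16$
$\left(352195 + a{\left(596,-31 \right)}\right) \left(-368718 - 275249\right) = \left(352195 + 16\right) \left(-368718 - 275249\right) = 352211 \left(-643967\right) = -226812261037$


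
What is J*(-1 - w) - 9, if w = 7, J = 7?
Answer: -65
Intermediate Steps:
J*(-1 - w) - 9 = 7*(-1 - 1*7) - 9 = 7*(-1 - 7) - 9 = 7*(-8) - 9 = -56 - 9 = -65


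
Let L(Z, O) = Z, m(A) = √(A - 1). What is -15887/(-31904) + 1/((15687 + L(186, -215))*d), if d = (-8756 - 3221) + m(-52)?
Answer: 18087026342803037/36322055424955872 - I*√53/2276959342086 ≈ 0.49796 - 3.1973e-12*I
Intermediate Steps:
m(A) = √(-1 + A)
d = -11977 + I*√53 (d = (-8756 - 3221) + √(-1 - 52) = -11977 + √(-53) = -11977 + I*√53 ≈ -11977.0 + 7.2801*I)
-15887/(-31904) + 1/((15687 + L(186, -215))*d) = -15887/(-31904) + 1/((15687 + 186)*(-11977 + I*√53)) = -15887*(-1/31904) + 1/(15873*(-11977 + I*√53)) = 15887/31904 + 1/(15873*(-11977 + I*√53))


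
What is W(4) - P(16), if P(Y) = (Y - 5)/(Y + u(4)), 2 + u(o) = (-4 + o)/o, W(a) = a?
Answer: 45/14 ≈ 3.2143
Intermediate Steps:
u(o) = -2 + (-4 + o)/o
P(Y) = (-5 + Y)/(-2 + Y) (P(Y) = (Y - 5)/(Y + (-4 - 1*4)/4) = (-5 + Y)/(Y + (-4 - 4)/4) = (-5 + Y)/(Y + (¼)*(-8)) = (-5 + Y)/(Y - 2) = (-5 + Y)/(-2 + Y))
W(4) - P(16) = 4 - (-5 + 16)/(-2 + 16) = 4 - 11/14 = 45/14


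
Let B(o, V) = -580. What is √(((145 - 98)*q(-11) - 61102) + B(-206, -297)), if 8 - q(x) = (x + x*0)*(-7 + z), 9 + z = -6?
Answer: 2*I*√18170 ≈ 269.59*I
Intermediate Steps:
z = -15 (z = -9 - 6 = -15)
q(x) = 8 + 22*x (q(x) = 8 - (x + x*0)*(-7 - 15) = 8 - (x + 0)*(-22) = 8 - x*(-22) = 8 - (-22)*x = 8 + 22*x)
√(((145 - 98)*q(-11) - 61102) + B(-206, -297)) = √(((145 - 98)*(8 + 22*(-11)) - 61102) - 580) = √((47*(8 - 242) - 61102) - 580) = √((47*(-234) - 61102) - 580) = √((-10998 - 61102) - 580) = √(-72100 - 580) = √(-72680) = 2*I*√18170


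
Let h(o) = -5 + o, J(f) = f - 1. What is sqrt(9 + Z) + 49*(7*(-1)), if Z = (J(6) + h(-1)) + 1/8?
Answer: -343 + sqrt(130)/4 ≈ -340.15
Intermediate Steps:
J(f) = -1 + f
Z = -7/8 (Z = ((-1 + 6) + (-5 - 1)) + 1/8 = (5 - 6) + 1/8 = -1 + 1/8 = -7/8 ≈ -0.87500)
sqrt(9 + Z) + 49*(7*(-1)) = sqrt(9 - 7/8) + 49*(7*(-1)) = sqrt(65/8) + 49*(-7) = sqrt(130)/4 - 343 = -343 + sqrt(130)/4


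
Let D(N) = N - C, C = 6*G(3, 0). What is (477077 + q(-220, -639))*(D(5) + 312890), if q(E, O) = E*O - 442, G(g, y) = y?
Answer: 193123487425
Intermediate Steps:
C = 0 (C = 6*0 = 0)
D(N) = N (D(N) = N - 1*0 = N + 0 = N)
q(E, O) = -442 + E*O
(477077 + q(-220, -639))*(D(5) + 312890) = (477077 + (-442 - 220*(-639)))*(5 + 312890) = (477077 + (-442 + 140580))*312895 = (477077 + 140138)*312895 = 617215*312895 = 193123487425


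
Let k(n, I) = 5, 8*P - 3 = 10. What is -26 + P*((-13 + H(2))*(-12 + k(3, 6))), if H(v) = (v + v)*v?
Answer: 247/8 ≈ 30.875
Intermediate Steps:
P = 13/8 (P = 3/8 + (⅛)*10 = 3/8 + 5/4 = 13/8 ≈ 1.6250)
H(v) = 2*v² (H(v) = (2*v)*v = 2*v²)
-26 + P*((-13 + H(2))*(-12 + k(3, 6))) = -26 + 13*((-13 + 2*2²)*(-12 + 5))/8 = -26 + 13*((-13 + 2*4)*(-7))/8 = -26 + 13*((-13 + 8)*(-7))/8 = -26 + 13*(-5*(-7))/8 = -26 + (13/8)*35 = -26 + 455/8 = 247/8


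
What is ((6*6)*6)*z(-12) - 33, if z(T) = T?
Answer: -2625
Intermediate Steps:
((6*6)*6)*z(-12) - 33 = ((6*6)*6)*(-12) - 33 = (36*6)*(-12) - 33 = 216*(-12) - 33 = -2592 - 33 = -2625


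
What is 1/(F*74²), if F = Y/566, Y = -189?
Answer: -283/517482 ≈ -0.00054688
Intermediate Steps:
F = -189/566 ≈ -0.33392
1/(F*74²) = 1/(-189/566*74²) = 1/(-189/566*5476) = 1/(-517482/283) = -283/517482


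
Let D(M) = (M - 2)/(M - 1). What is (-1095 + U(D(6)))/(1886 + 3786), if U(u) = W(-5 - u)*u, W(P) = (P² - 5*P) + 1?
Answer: -130511/709000 ≈ -0.18408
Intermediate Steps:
W(P) = 1 + P² - 5*P
D(M) = (-2 + M)/(-1 + M)
U(u) = u*(26 + (-5 - u)² + 5*u) (U(u) = (1 + (-5 - u)² - 5*(-5 - u))*u = (1 + (-5 - u)² + (25 + 5*u))*u = (26 + (-5 - u)² + 5*u)*u = u*(26 + (-5 - u)² + 5*u))
(-1095 + U(D(6)))/(1886 + 3786) = (-1095 + ((-2 + 6)/(-1 + 6))*(51 + ((-2 + 6)/(-1 + 6))² + 15*((-2 + 6)/(-1 + 6))))/(1886 + 3786) = (-1095 + (4/5)*(51 + (4/5)² + 15*(4/5)))/5672 = (-1095 + ((⅕)*4)*(51 + ((⅕)*4)² + 15*((⅕)*4)))*(1/5672) = (-1095 + 4*(51 + (⅘)² + 15*(⅘))/5)*(1/5672) = (-1095 + 4*(51 + 16/25 + 12)/5)*(1/5672) = (-1095 + (⅘)*(1591/25))*(1/5672) = (-1095 + 6364/125)*(1/5672) = -130511/125*1/5672 = -130511/709000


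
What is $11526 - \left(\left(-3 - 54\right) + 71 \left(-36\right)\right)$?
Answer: $14139$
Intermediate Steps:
$11526 - \left(\left(-3 - 54\right) + 71 \left(-36\right)\right) = 11526 - \left(-57 - 2556\right) = 11526 - -2613 = 11526 + 2613 = 14139$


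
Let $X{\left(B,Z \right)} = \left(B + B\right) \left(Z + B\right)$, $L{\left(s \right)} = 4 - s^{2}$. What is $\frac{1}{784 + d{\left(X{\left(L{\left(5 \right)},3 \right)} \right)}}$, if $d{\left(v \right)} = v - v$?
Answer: $\frac{1}{784} \approx 0.0012755$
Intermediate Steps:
$X{\left(B,Z \right)} = 2 B \left(B + Z\right)$
$d{\left(v \right)} = 0$
$\frac{1}{784 + d{\left(X{\left(L{\left(5 \right)},3 \right)} \right)}} = \frac{1}{784 + 0} = \frac{1}{784}$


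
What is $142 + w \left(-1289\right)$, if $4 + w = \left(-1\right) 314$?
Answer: $410044$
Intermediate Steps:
$w = -318$ ($w = -4 - 314 = -318$)
$142 + w \left(-1289\right) = 142 - -409902 = 142 + 409902 = 410044$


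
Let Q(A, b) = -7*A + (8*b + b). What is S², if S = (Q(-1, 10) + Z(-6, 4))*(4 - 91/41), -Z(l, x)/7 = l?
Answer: 102961609/1681 ≈ 61250.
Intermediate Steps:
Z(l, x) = -7*l
Q(A, b) = -7*A + 9*b
S = 10147/41 (S = ((-7*(-1) + 9*10) - 7*(-6))*(4 - 91/41) = ((7 + 90) + 42)*(4 - 91*1/41) = (97 + 42)*(4 - 91/41) = 139*(73/41) = 10147/41 ≈ 247.49)
S² = (10147/41)² = 102961609/1681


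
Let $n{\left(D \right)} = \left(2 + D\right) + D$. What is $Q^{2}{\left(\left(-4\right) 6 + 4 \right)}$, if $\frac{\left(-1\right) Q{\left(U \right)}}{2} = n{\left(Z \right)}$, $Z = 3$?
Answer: $256$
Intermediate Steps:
$n{\left(D \right)} = 2 + 2 D$
$Q{\left(U \right)} = -16$ ($Q{\left(U \right)} = - 2 \left(2 + 2 \cdot 3\right) = - 2 \left(2 + 6\right) = \left(-2\right) 8 = -16$)
$Q^{2}{\left(\left(-4\right) 6 + 4 \right)} = \left(-16\right)^{2} = 256$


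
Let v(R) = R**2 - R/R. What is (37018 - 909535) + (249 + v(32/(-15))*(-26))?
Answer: -196281074/225 ≈ -8.7236e+5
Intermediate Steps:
v(R) = -1 + R**2 (v(R) = R**2 - 1*1 = R**2 - 1 = -1 + R**2)
(37018 - 909535) + (249 + v(32/(-15))*(-26)) = (37018 - 909535) + (249 + (-1 + (32/(-15))**2)*(-26)) = -872517 + (249 + (-1 + (32*(-1/15))**2)*(-26)) = -872517 + (249 + (-1 + (-32/15)**2)*(-26)) = -872517 + (249 + (-1 + 1024/225)*(-26)) = -872517 + (249 + (799/225)*(-26)) = -872517 + (249 - 20774/225) = -872517 + 35251/225 = -196281074/225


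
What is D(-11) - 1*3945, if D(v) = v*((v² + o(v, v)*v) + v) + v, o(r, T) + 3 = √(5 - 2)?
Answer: -5529 + 121*√3 ≈ -5319.4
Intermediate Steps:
o(r, T) = -3 + √3 (o(r, T) = -3 + √(5 - 2) = -3 + √3)
D(v) = v + v*(v + v² + v*(-3 + √3)) (D(v) = v*((v² + (-3 + √3)*v) + v) + v = v*((v² + v*(-3 + √3)) + v) + v = v*(v + v² + v*(-3 + √3)) + v = v + v*(v + v² + v*(-3 + √3)))
D(-11) - 1*3945 = -11*(1 - 11 + (-11)² - 1*(-11)*(3 - √3)) - 1*3945 = -11*(1 - 11 + 121 + (33 - 11*√3)) - 3945 = -11*(144 - 11*√3) - 3945 = (-1584 + 121*√3) - 3945 = -5529 + 121*√3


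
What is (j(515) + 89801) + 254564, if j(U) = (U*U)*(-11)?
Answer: -2573110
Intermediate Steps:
j(U) = -11*U² (j(U) = U²*(-11) = -11*U²)
(j(515) + 89801) + 254564 = (-11*515² + 89801) + 254564 = (-11*265225 + 89801) + 254564 = (-2917475 + 89801) + 254564 = -2827674 + 254564 = -2573110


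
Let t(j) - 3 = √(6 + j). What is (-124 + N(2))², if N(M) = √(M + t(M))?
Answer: (124 - √(5 + 2*√2))² ≈ 14690.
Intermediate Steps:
t(j) = 3 + √(6 + j)
N(M) = √(3 + M + √(6 + M)) (N(M) = √(M + (3 + √(6 + M))) = √(3 + M + √(6 + M)))
(-124 + N(2))² = (-124 + √(3 + 2 + √(6 + 2)))² = (-124 + √(3 + 2 + √8))² = (-124 + √(3 + 2 + 2*√2))² = (-124 + √(5 + 2*√2))²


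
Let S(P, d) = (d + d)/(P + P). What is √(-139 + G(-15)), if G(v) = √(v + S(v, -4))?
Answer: √(-31275 + 15*I*√3315)/15 ≈ 0.16277 + 11.791*I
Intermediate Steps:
S(P, d) = d/P (S(P, d) = (2*d)/((2*P)) = (2*d)*(1/(2*P)) = d/P)
G(v) = √(v - 4/v)
√(-139 + G(-15)) = √(-139 + √(-15 - 4/(-15))) = √(-139 + √(-15 - 4*(-1/15))) = √(-139 + √(-15 + 4/15)) = √(-139 + √(-221/15)) = √(-139 + I*√3315/15)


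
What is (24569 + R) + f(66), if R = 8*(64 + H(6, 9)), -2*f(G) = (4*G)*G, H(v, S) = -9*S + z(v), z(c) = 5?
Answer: 15761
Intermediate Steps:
H(v, S) = 5 - 9*S (H(v, S) = -9*S + 5 = 5 - 9*S)
f(G) = -2*G² (f(G) = -4*G*G/2 = -2*G²)
R = -96 (R = 8*(64 + (5 - 9*9)) = 8*(64 + (5 - 81)) = 8*(64 - 76) = 8*(-12) = -96)
(24569 + R) + f(66) = (24569 - 96) - 2*66² = 24473 - 2*4356 = 24473 - 8712 = 15761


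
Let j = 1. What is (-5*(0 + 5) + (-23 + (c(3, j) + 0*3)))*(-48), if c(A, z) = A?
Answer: 2160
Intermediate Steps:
(-5*(0 + 5) + (-23 + (c(3, j) + 0*3)))*(-48) = (-5*(0 + 5) + (-23 + (3 + 0*3)))*(-48) = (-5*5 + (-23 + (3 + 0)))*(-48) = (-25 + (-23 + 3))*(-48) = (-25 - 20)*(-48) = -45*(-48) = 2160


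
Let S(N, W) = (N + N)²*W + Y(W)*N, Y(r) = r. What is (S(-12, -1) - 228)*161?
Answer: -127512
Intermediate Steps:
S(N, W) = N*W + 4*W*N² (S(N, W) = (N + N)²*W + W*N = (2*N)²*W + N*W = (4*N²)*W + N*W = 4*W*N² + N*W = N*W + 4*W*N²)
(S(-12, -1) - 228)*161 = (-12*(-1)*(1 + 4*(-12)) - 228)*161 = (-12*(-1)*(1 - 48) - 228)*161 = (-12*(-1)*(-47) - 228)*161 = (-564 - 228)*161 = -792*161 = -127512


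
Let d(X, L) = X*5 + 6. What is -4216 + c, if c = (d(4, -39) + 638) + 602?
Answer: -2950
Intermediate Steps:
d(X, L) = 6 + 5*X (d(X, L) = 5*X + 6 = 6 + 5*X)
c = 1266 (c = ((6 + 5*4) + 638) + 602 = ((6 + 20) + 638) + 602 = (26 + 638) + 602 = 664 + 602 = 1266)
-4216 + c = -4216 + 1266 = -2950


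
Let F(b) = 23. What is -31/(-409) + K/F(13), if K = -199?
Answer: -80678/9407 ≈ -8.5764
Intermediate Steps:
-31/(-409) + K/F(13) = -31/(-409) - 199/23 = -31*(-1/409) - 199*1/23 = 31/409 - 199/23 = -80678/9407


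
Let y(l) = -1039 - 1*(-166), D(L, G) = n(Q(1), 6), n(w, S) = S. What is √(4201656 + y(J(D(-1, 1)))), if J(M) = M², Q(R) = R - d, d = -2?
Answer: √4200783 ≈ 2049.6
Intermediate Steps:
Q(R) = 2 + R (Q(R) = R - 1*(-2) = R + 2 = 2 + R)
D(L, G) = 6
y(l) = -873 (y(l) = -1039 + 166 = -873)
√(4201656 + y(J(D(-1, 1)))) = √(4201656 - 873) = √4200783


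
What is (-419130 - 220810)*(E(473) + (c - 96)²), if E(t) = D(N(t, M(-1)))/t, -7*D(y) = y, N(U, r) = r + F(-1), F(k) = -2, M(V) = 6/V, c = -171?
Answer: -21578583629540/473 ≈ -4.5621e+10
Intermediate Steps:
N(U, r) = -2 + r (N(U, r) = r - 2 = -2 + r)
D(y) = -y/7
E(t) = 8/(7*t) (E(t) = (-(-2 + 6/(-1))/7)/t = (-(-2 + 6*(-1))/7)/t = (-(-2 - 6)/7)/t = (-⅐*(-8))/t = 8/(7*t))
(-419130 - 220810)*(E(473) + (c - 96)²) = (-419130 - 220810)*((8/7)/473 + (-171 - 96)²) = -639940*((8/7)*(1/473) + (-267)²) = -639940*(8/3311 + 71289) = -639940*236037887/3311 = -21578583629540/473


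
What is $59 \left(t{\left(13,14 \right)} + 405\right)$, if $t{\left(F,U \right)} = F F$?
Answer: $33866$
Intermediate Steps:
$t{\left(F,U \right)} = F^{2}$
$59 \left(t{\left(13,14 \right)} + 405\right) = 59 \left(13^{2} + 405\right) = 59 \left(169 + 405\right) = 59 \cdot 574 = 33866$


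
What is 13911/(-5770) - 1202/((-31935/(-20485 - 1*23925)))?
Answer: -61690315837/36852990 ≈ -1674.0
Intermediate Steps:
13911/(-5770) - 1202/((-31935/(-20485 - 1*23925))) = 13911*(-1/5770) - 1202/((-31935/(-20485 - 23925))) = -13911/5770 - 1202/((-31935/(-44410))) = -13911/5770 - 1202/((-31935*(-1/44410))) = -13911/5770 - 1202/6387/8882 = -13911/5770 - 1202*8882/6387 = -13911/5770 - 10676164/6387 = -61690315837/36852990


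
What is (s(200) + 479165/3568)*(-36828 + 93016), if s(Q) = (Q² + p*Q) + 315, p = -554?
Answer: -3525955941805/892 ≈ -3.9529e+9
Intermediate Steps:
s(Q) = 315 + Q² - 554*Q (s(Q) = (Q² - 554*Q) + 315 = 315 + Q² - 554*Q)
(s(200) + 479165/3568)*(-36828 + 93016) = ((315 + 200² - 554*200) + 479165/3568)*(-36828 + 93016) = ((315 + 40000 - 110800) + 479165*(1/3568))*56188 = (-70485 + 479165/3568)*56188 = -251011315/3568*56188 = -3525955941805/892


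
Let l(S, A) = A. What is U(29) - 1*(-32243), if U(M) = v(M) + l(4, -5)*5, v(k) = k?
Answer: 32247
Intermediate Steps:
U(M) = -25 + M (U(M) = M - 5*5 = M - 25 = -25 + M)
U(29) - 1*(-32243) = (-25 + 29) - 1*(-32243) = 4 + 32243 = 32247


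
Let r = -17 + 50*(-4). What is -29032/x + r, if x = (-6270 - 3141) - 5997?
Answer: -414313/1926 ≈ -215.12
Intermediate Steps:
r = -217 (r = -17 - 200 = -217)
x = -15408 (x = -9411 - 5997 = -15408)
-29032/x + r = -29032/(-15408) - 217 = -29032*(-1/15408) - 217 = 3629/1926 - 217 = -414313/1926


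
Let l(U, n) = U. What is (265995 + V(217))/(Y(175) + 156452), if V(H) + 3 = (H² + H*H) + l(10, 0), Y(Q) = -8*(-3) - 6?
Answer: 36018/15647 ≈ 2.3019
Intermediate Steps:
Y(Q) = 18 (Y(Q) = 24 - 6 = 18)
V(H) = 7 + 2*H² (V(H) = -3 + ((H² + H*H) + 10) = -3 + ((H² + H²) + 10) = -3 + (2*H² + 10) = -3 + (10 + 2*H²) = 7 + 2*H²)
(265995 + V(217))/(Y(175) + 156452) = (265995 + (7 + 2*217²))/(18 + 156452) = (265995 + (7 + 2*47089))/156470 = (265995 + (7 + 94178))*(1/156470) = (265995 + 94185)*(1/156470) = 360180*(1/156470) = 36018/15647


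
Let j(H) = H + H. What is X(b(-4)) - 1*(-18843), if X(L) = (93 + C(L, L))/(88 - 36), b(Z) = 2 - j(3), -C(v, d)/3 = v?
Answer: 979941/52 ≈ 18845.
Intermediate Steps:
C(v, d) = -3*v
j(H) = 2*H
b(Z) = -4 (b(Z) = 2 - 2*3 = 2 - 1*6 = 2 - 6 = -4)
X(L) = 93/52 - 3*L/52 (X(L) = (93 - 3*L)/(88 - 36) = (93 - 3*L)/52 = (93 - 3*L)*(1/52) = 93/52 - 3*L/52)
X(b(-4)) - 1*(-18843) = (93/52 - 3/52*(-4)) - 1*(-18843) = (93/52 + 3/13) + 18843 = 105/52 + 18843 = 979941/52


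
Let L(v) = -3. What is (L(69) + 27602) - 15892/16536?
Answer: 114090293/4134 ≈ 27598.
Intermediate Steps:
(L(69) + 27602) - 15892/16536 = (-3 + 27602) - 15892/16536 = 27599 - 15892*1/16536 = 27599 - 3973/4134 = 114090293/4134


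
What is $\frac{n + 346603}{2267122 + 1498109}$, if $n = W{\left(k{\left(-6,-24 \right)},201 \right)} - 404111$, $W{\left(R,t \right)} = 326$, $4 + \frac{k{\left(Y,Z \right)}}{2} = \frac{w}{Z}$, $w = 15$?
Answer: $- \frac{57182}{3765231} \approx -0.015187$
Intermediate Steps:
$k{\left(Y,Z \right)} = -8 + \frac{30}{Z}$ ($k{\left(Y,Z \right)} = -8 + 2 \frac{15}{Z} = -8 + \frac{30}{Z}$)
$n = -403785$ ($n = 326 - 404111 = -403785$)
$\frac{n + 346603}{2267122 + 1498109} = \frac{-403785 + 346603}{2267122 + 1498109} = - \frac{57182}{3765231}$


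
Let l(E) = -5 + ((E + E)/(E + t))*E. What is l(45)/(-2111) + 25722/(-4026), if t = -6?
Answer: -118510376/18414253 ≈ -6.4358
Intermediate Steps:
l(E) = -5 + 2*E²/(-6 + E) (l(E) = -5 + ((E + E)/(E - 6))*E = -5 + ((2*E)/(-6 + E))*E = -5 + (2*E/(-6 + E))*E = -5 + 2*E²/(-6 + E))
l(45)/(-2111) + 25722/(-4026) = ((30 - 5*45 + 2*45²)/(-6 + 45))/(-2111) + 25722/(-4026) = ((30 - 225 + 2*2025)/39)*(-1/2111) + 25722*(-1/4026) = ((30 - 225 + 4050)/39)*(-1/2111) - 4287/671 = ((1/39)*3855)*(-1/2111) - 4287/671 = (1285/13)*(-1/2111) - 4287/671 = -1285/27443 - 4287/671 = -118510376/18414253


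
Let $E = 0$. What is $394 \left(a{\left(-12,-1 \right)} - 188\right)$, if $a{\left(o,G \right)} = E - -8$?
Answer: $-70920$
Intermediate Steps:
$a{\left(o,G \right)} = 8$ ($a{\left(o,G \right)} = 0 - -8 = 0 + 8 = 8$)
$394 \left(a{\left(-12,-1 \right)} - 188\right) = 394 \left(8 - 188\right) = 394 \left(-180\right) = -70920$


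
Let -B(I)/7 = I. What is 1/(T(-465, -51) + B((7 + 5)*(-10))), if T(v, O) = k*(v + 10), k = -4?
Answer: 1/2660 ≈ 0.00037594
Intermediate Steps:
B(I) = -7*I
T(v, O) = -40 - 4*v (T(v, O) = -4*(v + 10) = -4*(10 + v) = -40 - 4*v)
1/(T(-465, -51) + B((7 + 5)*(-10))) = 1/((-40 - 4*(-465)) - 7*(7 + 5)*(-10)) = 1/((-40 + 1860) - 84*(-10)) = 1/(1820 - 7*(-120)) = 1/(1820 + 840) = 1/2660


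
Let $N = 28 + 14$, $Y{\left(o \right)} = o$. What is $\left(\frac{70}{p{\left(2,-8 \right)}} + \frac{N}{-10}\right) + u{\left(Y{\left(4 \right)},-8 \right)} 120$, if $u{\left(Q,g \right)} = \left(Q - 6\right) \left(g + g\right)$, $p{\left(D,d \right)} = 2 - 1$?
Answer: $\frac{19529}{5} \approx 3905.8$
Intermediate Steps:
$p{\left(D,d \right)} = 1$ ($p{\left(D,d \right)} = 2 - 1 = 1$)
$N = 42$
$u{\left(Q,g \right)} = 2 g \left(-6 + Q\right)$ ($u{\left(Q,g \right)} = \left(-6 + Q\right) 2 g = 2 g \left(-6 + Q\right)$)
$\left(\frac{70}{p{\left(2,-8 \right)}} + \frac{N}{-10}\right) + u{\left(Y{\left(4 \right)},-8 \right)} 120 = \left(\frac{70}{1} + \frac{42}{-10}\right) + 2 \left(-8\right) \left(-6 + 4\right) 120 = \left(70 \cdot 1 + 42 \left(- \frac{1}{10}\right)\right) + 2 \left(-8\right) \left(-2\right) 120 = \left(70 - \frac{21}{5}\right) + 32 \cdot 120 = \frac{329}{5} + 3840 = \frac{19529}{5}$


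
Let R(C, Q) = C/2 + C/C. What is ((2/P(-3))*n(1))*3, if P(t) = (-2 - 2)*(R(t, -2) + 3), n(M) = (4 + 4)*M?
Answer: -24/5 ≈ -4.8000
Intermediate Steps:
n(M) = 8*M
R(C, Q) = 1 + C/2 (R(C, Q) = C*(1/2) + 1 = C/2 + 1 = 1 + C/2)
P(t) = -16 - 2*t (P(t) = (-2 - 2)*((1 + t/2) + 3) = -4*(4 + t/2) = -16 - 2*t)
((2/P(-3))*n(1))*3 = ((2/(-16 - 2*(-3)))*(8*1))*3 = ((2/(-16 + 6))*8)*3 = ((2/(-10))*8)*3 = ((2*(-1/10))*8)*3 = -1/5*8*3 = -8/5*3 = -24/5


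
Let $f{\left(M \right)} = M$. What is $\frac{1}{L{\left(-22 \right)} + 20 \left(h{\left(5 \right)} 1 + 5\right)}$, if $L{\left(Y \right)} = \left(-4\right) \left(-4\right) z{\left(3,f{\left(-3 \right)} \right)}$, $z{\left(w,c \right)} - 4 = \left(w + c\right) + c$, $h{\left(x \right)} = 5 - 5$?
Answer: $\frac{1}{116} \approx 0.0086207$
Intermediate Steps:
$h{\left(x \right)} = 0$ ($h{\left(x \right)} = 5 - 5 = 0$)
$z{\left(w,c \right)} = 4 + w + 2 c$ ($z{\left(w,c \right)} = 4 + \left(\left(w + c\right) + c\right) = 4 + \left(\left(c + w\right) + c\right) = 4 + \left(w + 2 c\right) = 4 + w + 2 c$)
$L{\left(Y \right)} = 16$ ($L{\left(Y \right)} = \left(-4\right) \left(-4\right) \left(4 + 3 + 2 \left(-3\right)\right) = 16 \left(4 + 3 - 6\right) = 16 \cdot 1 = 16$)
$\frac{1}{L{\left(-22 \right)} + 20 \left(h{\left(5 \right)} 1 + 5\right)} = \frac{1}{16 + 20 \left(0 \cdot 1 + 5\right)} = \frac{1}{16 + 20 \left(0 + 5\right)} = \frac{1}{16 + 20 \cdot 5} = \frac{1}{16 + 100} = \frac{1}{116}$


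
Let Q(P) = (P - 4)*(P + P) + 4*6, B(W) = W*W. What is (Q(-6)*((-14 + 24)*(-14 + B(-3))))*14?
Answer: -100800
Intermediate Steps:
B(W) = W²
Q(P) = 24 + 2*P*(-4 + P) (Q(P) = (-4 + P)*(2*P) + 24 = 2*P*(-4 + P) + 24 = 24 + 2*P*(-4 + P))
(Q(-6)*((-14 + 24)*(-14 + B(-3))))*14 = ((24 - 8*(-6) + 2*(-6)²)*((-14 + 24)*(-14 + (-3)²)))*14 = ((24 + 48 + 2*36)*(10*(-14 + 9)))*14 = ((24 + 48 + 72)*(10*(-5)))*14 = (144*(-50))*14 = -7200*14 = -100800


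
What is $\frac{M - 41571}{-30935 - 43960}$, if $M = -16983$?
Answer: $\frac{19518}{24965} \approx 0.78181$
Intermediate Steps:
$\frac{M - 41571}{-30935 - 43960} = \frac{-16983 - 41571}{-30935 - 43960} = - \frac{58554}{-74895} = \left(-58554\right) \left(- \frac{1}{74895}\right) = \frac{19518}{24965}$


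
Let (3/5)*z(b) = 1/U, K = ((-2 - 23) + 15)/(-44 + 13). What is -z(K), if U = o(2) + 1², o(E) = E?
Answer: -5/9 ≈ -0.55556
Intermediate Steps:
U = 3 (U = 2 + 1² = 2 + 1 = 3)
K = 10/31 (K = (-25 + 15)/(-31) = -10*(-1/31) = 10/31 ≈ 0.32258)
z(b) = 5/9 (z(b) = (5/3)/3 = (5/3)*(⅓) = 5/9)
-z(K) = -1*5/9 = -5/9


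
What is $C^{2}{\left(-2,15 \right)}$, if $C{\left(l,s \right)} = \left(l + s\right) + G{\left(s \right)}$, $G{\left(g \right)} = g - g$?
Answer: $169$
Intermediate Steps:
$G{\left(g \right)} = 0$
$C{\left(l,s \right)} = l + s$ ($C{\left(l,s \right)} = \left(l + s\right) + 0 = l + s$)
$C^{2}{\left(-2,15 \right)} = \left(-2 + 15\right)^{2} = 13^{2} = 169$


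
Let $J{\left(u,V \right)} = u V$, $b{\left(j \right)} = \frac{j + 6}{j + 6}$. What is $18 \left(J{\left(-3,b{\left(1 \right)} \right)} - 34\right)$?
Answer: $-666$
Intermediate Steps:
$b{\left(j \right)} = 1$ ($b{\left(j \right)} = \frac{6 + j}{6 + j} = 1$)
$J{\left(u,V \right)} = V u$
$18 \left(J{\left(-3,b{\left(1 \right)} \right)} - 34\right) = 18 \left(1 \left(-3\right) - 34\right) = 18 \left(-3 - 34\right) = 18 \left(-37\right) = -666$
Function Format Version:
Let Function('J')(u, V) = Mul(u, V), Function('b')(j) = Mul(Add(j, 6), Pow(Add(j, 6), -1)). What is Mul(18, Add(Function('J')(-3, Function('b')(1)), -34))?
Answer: -666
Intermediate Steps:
Function('b')(j) = 1 (Function('b')(j) = Mul(Add(6, j), Pow(Add(6, j), -1)) = 1)
Function('J')(u, V) = Mul(V, u)
Mul(18, Add(Function('J')(-3, Function('b')(1)), -34)) = Mul(18, Add(Mul(1, -3), -34)) = Mul(18, Add(-3, -34)) = Mul(18, -37) = -666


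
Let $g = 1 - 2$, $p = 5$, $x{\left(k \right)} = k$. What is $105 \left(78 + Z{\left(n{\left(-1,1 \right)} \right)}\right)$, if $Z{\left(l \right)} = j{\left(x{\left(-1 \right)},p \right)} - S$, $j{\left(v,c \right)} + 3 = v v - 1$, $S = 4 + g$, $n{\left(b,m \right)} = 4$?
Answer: $7560$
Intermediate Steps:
$g = -1$ ($g = 1 - 2 = -1$)
$S = 3$ ($S = 4 - 1 = 3$)
$j{\left(v,c \right)} = -4 + v^{2}$ ($j{\left(v,c \right)} = -3 + \left(v v - 1\right) = -3 + \left(v^{2} - 1\right) = -3 + \left(-1 + v^{2}\right) = -4 + v^{2}$)
$Z{\left(l \right)} = -6$ ($Z{\left(l \right)} = \left(-4 + \left(-1\right)^{2}\right) - 3 = \left(-4 + 1\right) - 3 = -3 - 3 = -6$)
$105 \left(78 + Z{\left(n{\left(-1,1 \right)} \right)}\right) = 105 \left(78 - 6\right) = 105 \cdot 72 = 7560$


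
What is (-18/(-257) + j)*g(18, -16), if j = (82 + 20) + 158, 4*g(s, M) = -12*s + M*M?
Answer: 668380/257 ≈ 2600.7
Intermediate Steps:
g(s, M) = -3*s + M²/4 (g(s, M) = (-12*s + M*M)/4 = (-12*s + M²)/4 = (M² - 12*s)/4 = -3*s + M²/4)
j = 260 (j = 102 + 158 = 260)
(-18/(-257) + j)*g(18, -16) = (-18/(-257) + 260)*(-3*18 + (¼)*(-16)²) = (-18*(-1/257) + 260)*(-54 + (¼)*256) = (18/257 + 260)*(-54 + 64) = (66838/257)*10 = 668380/257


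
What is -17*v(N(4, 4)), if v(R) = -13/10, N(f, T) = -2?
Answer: 221/10 ≈ 22.100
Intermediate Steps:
v(R) = -13/10 (v(R) = -13*1/10 = -13/10)
-17*v(N(4, 4)) = -17*(-13/10) = 221/10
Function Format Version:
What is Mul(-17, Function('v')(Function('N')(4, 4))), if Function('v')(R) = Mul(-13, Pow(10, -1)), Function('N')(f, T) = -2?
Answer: Rational(221, 10) ≈ 22.100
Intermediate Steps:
Function('v')(R) = Rational(-13, 10) (Function('v')(R) = Mul(-13, Rational(1, 10)) = Rational(-13, 10))
Mul(-17, Function('v')(Function('N')(4, 4))) = Mul(-17, Rational(-13, 10)) = Rational(221, 10)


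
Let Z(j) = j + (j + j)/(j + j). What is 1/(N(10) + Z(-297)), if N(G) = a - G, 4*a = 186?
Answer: -2/519 ≈ -0.0038536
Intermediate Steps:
a = 93/2 (a = (¼)*186 = 93/2 ≈ 46.500)
N(G) = 93/2 - G
Z(j) = 1 + j (Z(j) = j + (2*j)/((2*j)) = j + (2*j)*(1/(2*j)) = j + 1 = 1 + j)
1/(N(10) + Z(-297)) = 1/((93/2 - 1*10) + (1 - 297)) = 1/((93/2 - 10) - 296) = 1/(73/2 - 296) = 1/(-519/2) = -2/519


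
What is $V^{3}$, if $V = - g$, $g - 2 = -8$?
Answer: $216$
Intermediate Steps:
$g = -6$ ($g = 2 - 8 = -6$)
$V = 6$ ($V = \left(-1\right) \left(-6\right) = 6$)
$V^{3} = 6^{3} = 216$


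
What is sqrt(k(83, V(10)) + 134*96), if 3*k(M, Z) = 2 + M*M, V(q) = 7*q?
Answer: sqrt(15161) ≈ 123.13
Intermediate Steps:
k(M, Z) = 2/3 + M**2/3 (k(M, Z) = (2 + M*M)/3 = (2 + M**2)/3 = 2/3 + M**2/3)
sqrt(k(83, V(10)) + 134*96) = sqrt((2/3 + (1/3)*83**2) + 134*96) = sqrt((2/3 + (1/3)*6889) + 12864) = sqrt((2/3 + 6889/3) + 12864) = sqrt(2297 + 12864) = sqrt(15161)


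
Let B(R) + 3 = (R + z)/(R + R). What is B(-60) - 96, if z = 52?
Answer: -1484/15 ≈ -98.933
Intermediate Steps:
B(R) = -3 + (52 + R)/(2*R) (B(R) = -3 + (R + 52)/(R + R) = -3 + (52 + R)/((2*R)) = -3 + (52 + R)*(1/(2*R)) = -3 + (52 + R)/(2*R))
B(-60) - 96 = (-5/2 + 26/(-60)) - 96 = (-5/2 + 26*(-1/60)) - 96 = (-5/2 - 13/30) - 96 = -44/15 - 96 = -1484/15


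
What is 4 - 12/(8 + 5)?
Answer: 40/13 ≈ 3.0769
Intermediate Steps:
4 - 12/(8 + 5) = 4 - 12/13 = 40/13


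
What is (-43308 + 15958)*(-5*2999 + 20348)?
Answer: -146404550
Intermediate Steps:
(-43308 + 15958)*(-5*2999 + 20348) = -27350*(-14995 + 20348) = -27350*5353 = -146404550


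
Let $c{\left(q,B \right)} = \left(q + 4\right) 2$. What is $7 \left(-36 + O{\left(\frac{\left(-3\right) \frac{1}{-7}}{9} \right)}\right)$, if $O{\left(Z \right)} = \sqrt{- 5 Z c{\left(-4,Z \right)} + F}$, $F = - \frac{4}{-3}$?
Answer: $-252 + \frac{14 \sqrt{3}}{3} \approx -243.92$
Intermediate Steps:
$c{\left(q,B \right)} = 8 + 2 q$ ($c{\left(q,B \right)} = \left(4 + q\right) 2 = 8 + 2 q$)
$F = \frac{4}{3}$ ($F = \left(-4\right) \left(- \frac{1}{3}\right) = \frac{4}{3} \approx 1.3333$)
$O{\left(Z \right)} = \frac{2 \sqrt{3}}{3}$ ($O{\left(Z \right)} = \sqrt{- 5 Z \left(8 + 2 \left(-4\right)\right) + \frac{4}{3}} = \sqrt{- 5 Z \left(8 - 8\right) + \frac{4}{3}} = \sqrt{- 5 Z 0 + \frac{4}{3}} = \sqrt{0 + \frac{4}{3}} = \sqrt{\frac{4}{3}} = \frac{2 \sqrt{3}}{3}$)
$7 \left(-36 + O{\left(\frac{\left(-3\right) \frac{1}{-7}}{9} \right)}\right) = 7 \left(-36 + \frac{2 \sqrt{3}}{3}\right) = -252 + \frac{14 \sqrt{3}}{3}$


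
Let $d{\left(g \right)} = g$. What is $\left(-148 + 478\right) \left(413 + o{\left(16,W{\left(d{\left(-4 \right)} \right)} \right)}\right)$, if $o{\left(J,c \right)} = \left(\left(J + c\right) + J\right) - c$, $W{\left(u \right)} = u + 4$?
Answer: $146850$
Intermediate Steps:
$W{\left(u \right)} = 4 + u$
$o{\left(J,c \right)} = 2 J$ ($o{\left(J,c \right)} = \left(c + 2 J\right) - c = 2 J$)
$\left(-148 + 478\right) \left(413 + o{\left(16,W{\left(d{\left(-4 \right)} \right)} \right)}\right) = \left(-148 + 478\right) \left(413 + 2 \cdot 16\right) = 330 \left(413 + 32\right) = 330 \cdot 445 = 146850$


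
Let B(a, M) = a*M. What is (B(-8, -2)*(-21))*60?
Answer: -20160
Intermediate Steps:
B(a, M) = M*a
(B(-8, -2)*(-21))*60 = (-2*(-8)*(-21))*60 = (16*(-21))*60 = -336*60 = -20160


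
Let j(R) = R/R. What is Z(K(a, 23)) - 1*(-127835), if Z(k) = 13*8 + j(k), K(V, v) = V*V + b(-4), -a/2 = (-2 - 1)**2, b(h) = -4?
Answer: 127940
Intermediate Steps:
j(R) = 1
a = -18 (a = -2*(-2 - 1)**2 = -2*(-3)**2 = -2*9 = -18)
K(V, v) = -4 + V**2 (K(V, v) = V*V - 4 = V**2 - 4 = -4 + V**2)
Z(k) = 105 (Z(k) = 13*8 + 1 = 104 + 1 = 105)
Z(K(a, 23)) - 1*(-127835) = 105 - 1*(-127835) = 105 + 127835 = 127940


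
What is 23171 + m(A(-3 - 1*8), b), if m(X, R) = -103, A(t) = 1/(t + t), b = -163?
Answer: 23068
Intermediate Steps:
A(t) = 1/(2*t)
23171 + m(A(-3 - 1*8), b) = 23171 - 103 = 23068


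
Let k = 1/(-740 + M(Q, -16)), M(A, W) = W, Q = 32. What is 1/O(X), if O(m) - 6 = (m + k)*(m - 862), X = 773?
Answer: -756/52005907 ≈ -1.4537e-5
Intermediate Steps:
k = -1/756 (k = 1/(-740 - 16) = 1/(-756) = -1/756 ≈ -0.0013228)
O(m) = 6 + (-862 + m)*(-1/756 + m) (O(m) = 6 + (m - 1/756)*(m - 862) = 6 + (-1/756 + m)*(-862 + m) = 6 + (-862 + m)*(-1/756 + m))
1/O(X) = 1/(2699/378 + 773**2 - 651673/756*773) = 1/(2699/378 + 597529 - 503743229/756) = 1/(-52005907/756) = -756/52005907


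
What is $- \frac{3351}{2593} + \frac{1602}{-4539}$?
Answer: $- \frac{72525}{44081} \approx -1.6453$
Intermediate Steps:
$- \frac{3351}{2593} + \frac{1602}{-4539} = \left(-3351\right) \frac{1}{2593} + 1602 \left(- \frac{1}{4539}\right) = - \frac{3351}{2593} - \frac{6}{17} = - \frac{72525}{44081}$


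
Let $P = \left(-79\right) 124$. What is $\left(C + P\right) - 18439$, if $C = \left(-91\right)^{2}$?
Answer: $-19954$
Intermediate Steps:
$C = 8281$
$P = -9796$
$\left(C + P\right) - 18439 = \left(8281 - 9796\right) - 18439 = -1515 - 18439 = -19954$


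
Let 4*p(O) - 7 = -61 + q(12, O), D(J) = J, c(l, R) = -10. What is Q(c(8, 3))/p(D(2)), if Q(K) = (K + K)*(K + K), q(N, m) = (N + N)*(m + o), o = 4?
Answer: 160/9 ≈ 17.778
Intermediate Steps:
q(N, m) = 2*N*(4 + m) (q(N, m) = (N + N)*(m + 4) = (2*N)*(4 + m) = 2*N*(4 + m))
p(O) = 21/2 + 6*O (p(O) = 7/4 + (-61 + 2*12*(4 + O))/4 = 7/4 + (-61 + (96 + 24*O))/4 = 7/4 + (35 + 24*O)/4 = 7/4 + (35/4 + 6*O) = 21/2 + 6*O)
Q(K) = 4*K² (Q(K) = (2*K)*(2*K) = 4*K²)
Q(c(8, 3))/p(D(2)) = (4*(-10)²)/(21/2 + 6*2) = (4*100)/(21/2 + 12) = 400/(45/2) = 400*(2/45) = 160/9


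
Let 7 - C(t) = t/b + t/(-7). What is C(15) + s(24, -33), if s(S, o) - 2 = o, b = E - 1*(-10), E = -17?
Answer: -138/7 ≈ -19.714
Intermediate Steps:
b = -7 (b = -17 - 1*(-10) = -17 + 10 = -7)
s(S, o) = 2 + o
C(t) = 7 + 2*t/7 (C(t) = 7 - (t/(-7) + t/(-7)) = 7 - (t*(-1/7) + t*(-1/7)) = 7 - (-t/7 - t/7) = 7 - (-2)*t/7 = 7 + 2*t/7)
C(15) + s(24, -33) = (7 + (2/7)*15) + (2 - 33) = (7 + 30/7) - 31 = 79/7 - 31 = -138/7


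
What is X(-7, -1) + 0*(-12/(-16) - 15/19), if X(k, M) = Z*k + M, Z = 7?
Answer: -50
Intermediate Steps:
X(k, M) = M + 7*k (X(k, M) = 7*k + M = M + 7*k)
X(-7, -1) + 0*(-12/(-16) - 15/19) = (-1 + 7*(-7)) + 0*(-12/(-16) - 15/19) = (-1 - 49) + 0*(-12*(-1/16) - 15*1/19) = -50 + 0*(¾ - 15/19) = -50 + 0*(-3/76) = -50 + 0 = -50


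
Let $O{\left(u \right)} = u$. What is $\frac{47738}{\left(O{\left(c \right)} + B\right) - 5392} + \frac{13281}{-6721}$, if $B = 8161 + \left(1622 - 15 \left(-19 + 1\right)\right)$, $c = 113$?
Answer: $\frac{11701982}{1458457} \approx 8.0235$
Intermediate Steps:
$B = 10053$ ($B = 8161 + \left(1622 - -270\right) = 8161 + \left(1622 + 270\right) = 8161 + 1892 = 10053$)
$\frac{47738}{\left(O{\left(c \right)} + B\right) - 5392} + \frac{13281}{-6721} = \frac{47738}{\left(113 + 10053\right) - 5392} + \frac{13281}{-6721} = \frac{47738}{10166 - 5392} + 13281 \left(- \frac{1}{6721}\right) = \frac{47738}{4774} - \frac{13281}{6721} = 47738 \cdot \frac{1}{4774} - \frac{13281}{6721} = \frac{23869}{2387} - \frac{13281}{6721} = \frac{11701982}{1458457}$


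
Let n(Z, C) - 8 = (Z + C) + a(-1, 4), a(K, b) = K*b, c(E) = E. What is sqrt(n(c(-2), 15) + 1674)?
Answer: sqrt(1691) ≈ 41.122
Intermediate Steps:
n(Z, C) = 4 + C + Z (n(Z, C) = 8 + ((Z + C) - 1*4) = 8 + ((C + Z) - 4) = 8 + (-4 + C + Z) = 4 + C + Z)
sqrt(n(c(-2), 15) + 1674) = sqrt((4 + 15 - 2) + 1674) = sqrt(17 + 1674) = sqrt(1691)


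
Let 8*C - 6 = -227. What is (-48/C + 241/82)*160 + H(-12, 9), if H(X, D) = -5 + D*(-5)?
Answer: 6326870/9061 ≈ 698.25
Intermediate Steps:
C = -221/8 (C = ¾ + (⅛)*(-227) = ¾ - 227/8 = -221/8 ≈ -27.625)
H(X, D) = -5 - 5*D
(-48/C + 241/82)*160 + H(-12, 9) = (-48/(-221/8) + 241/82)*160 + (-5 - 5*9) = (-48*(-8/221) + 241*(1/82))*160 + (-5 - 45) = (384/221 + 241/82)*160 - 50 = (84749/18122)*160 - 50 = 6779920/9061 - 50 = 6326870/9061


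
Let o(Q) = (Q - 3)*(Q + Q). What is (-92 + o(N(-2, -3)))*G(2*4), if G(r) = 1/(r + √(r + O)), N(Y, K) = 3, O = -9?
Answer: -736/65 + 92*I/65 ≈ -11.323 + 1.4154*I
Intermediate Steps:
o(Q) = 2*Q*(-3 + Q) (o(Q) = (-3 + Q)*(2*Q) = 2*Q*(-3 + Q))
G(r) = 1/(r + √(-9 + r)) (G(r) = 1/(r + √(r - 9)) = 1/(r + √(-9 + r)))
(-92 + o(N(-2, -3)))*G(2*4) = (-92 + 2*3*(-3 + 3))/(2*4 + √(-9 + 2*4)) = (-92 + 2*3*0)/(8 + √(-9 + 8)) = (-92 + 0)/(8 + √(-1)) = -92*(8 - I)/65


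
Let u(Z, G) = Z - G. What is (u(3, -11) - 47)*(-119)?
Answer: 3927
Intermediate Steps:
(u(3, -11) - 47)*(-119) = ((3 - 1*(-11)) - 47)*(-119) = ((3 + 11) - 47)*(-119) = (14 - 47)*(-119) = -33*(-119) = 3927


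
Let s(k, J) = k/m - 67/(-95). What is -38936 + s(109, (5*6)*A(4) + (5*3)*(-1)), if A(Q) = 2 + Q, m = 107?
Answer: -395766916/10165 ≈ -38934.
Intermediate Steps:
s(k, J) = 67/95 + k/107 (s(k, J) = k/107 - 67/(-95) = k*(1/107) - 67*(-1/95) = k/107 + 67/95 = 67/95 + k/107)
-38936 + s(109, (5*6)*A(4) + (5*3)*(-1)) = -38936 + (67/95 + (1/107)*109) = -38936 + (67/95 + 109/107) = -38936 + 17524/10165 = -395766916/10165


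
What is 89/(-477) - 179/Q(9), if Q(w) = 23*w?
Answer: -11534/10971 ≈ -1.0513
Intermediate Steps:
89/(-477) - 179/Q(9) = 89/(-477) - 179/(23*9) = 89*(-1/477) - 179/207 = -89/477 - 179*1/207 = -89/477 - 179/207 = -11534/10971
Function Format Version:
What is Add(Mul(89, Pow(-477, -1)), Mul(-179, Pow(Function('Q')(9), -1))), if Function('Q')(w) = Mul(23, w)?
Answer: Rational(-11534, 10971) ≈ -1.0513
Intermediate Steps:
Add(Mul(89, Pow(-477, -1)), Mul(-179, Pow(Function('Q')(9), -1))) = Add(Mul(89, Pow(-477, -1)), Mul(-179, Pow(Mul(23, 9), -1))) = Add(Mul(89, Rational(-1, 477)), Mul(-179, Pow(207, -1))) = Add(Rational(-89, 477), Mul(-179, Rational(1, 207))) = Add(Rational(-89, 477), Rational(-179, 207)) = Rational(-11534, 10971)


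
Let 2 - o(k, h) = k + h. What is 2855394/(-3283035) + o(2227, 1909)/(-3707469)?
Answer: -1174745852344/1352416720935 ≈ -0.86863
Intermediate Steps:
o(k, h) = 2 - h - k (o(k, h) = 2 - (k + h) = 2 - (h + k) = 2 + (-h - k) = 2 - h - k)
2855394/(-3283035) + o(2227, 1909)/(-3707469) = 2855394/(-3283035) + (2 - 1*1909 - 1*2227)/(-3707469) = 2855394*(-1/3283035) + (2 - 1909 - 2227)*(-1/3707469) = -951798/1094345 - 4134*(-1/3707469) = -951798/1094345 + 1378/1235823 = -1174745852344/1352416720935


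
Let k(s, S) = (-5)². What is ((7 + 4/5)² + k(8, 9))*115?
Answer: 49358/5 ≈ 9871.6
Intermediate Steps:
k(s, S) = 25
((7 + 4/5)² + k(8, 9))*115 = ((7 + 4/5)² + 25)*115 = ((7 + 4*(⅕))² + 25)*115 = ((7 + ⅘)² + 25)*115 = ((39/5)² + 25)*115 = (1521/25 + 25)*115 = (2146/25)*115 = 49358/5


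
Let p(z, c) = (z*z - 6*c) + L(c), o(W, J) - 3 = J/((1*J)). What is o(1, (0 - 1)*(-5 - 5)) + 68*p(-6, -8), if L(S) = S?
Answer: 5172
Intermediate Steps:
o(W, J) = 4 (o(W, J) = 3 + J/((1*J)) = 3 + J/J = 3 + 1 = 4)
p(z, c) = z² - 5*c (p(z, c) = (z*z - 6*c) + c = (z² - 6*c) + c = z² - 5*c)
o(1, (0 - 1)*(-5 - 5)) + 68*p(-6, -8) = 4 + 68*((-6)² - 5*(-8)) = 4 + 68*(36 + 40) = 4 + 68*76 = 4 + 5168 = 5172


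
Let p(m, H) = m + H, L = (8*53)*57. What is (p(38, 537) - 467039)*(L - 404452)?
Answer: 177388795776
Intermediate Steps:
L = 24168 (L = 424*57 = 24168)
p(m, H) = H + m
(p(38, 537) - 467039)*(L - 404452) = ((537 + 38) - 467039)*(24168 - 404452) = (575 - 467039)*(-380284) = -466464*(-380284) = 177388795776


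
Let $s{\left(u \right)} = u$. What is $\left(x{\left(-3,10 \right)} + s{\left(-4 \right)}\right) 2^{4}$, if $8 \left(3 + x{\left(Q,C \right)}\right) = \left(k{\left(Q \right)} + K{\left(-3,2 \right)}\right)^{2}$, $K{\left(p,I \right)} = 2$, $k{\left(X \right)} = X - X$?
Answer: $-104$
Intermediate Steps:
$k{\left(X \right)} = 0$
$x{\left(Q,C \right)} = - \frac{5}{2}$ ($x{\left(Q,C \right)} = -3 + \frac{\left(0 + 2\right)^{2}}{8} = -3 + \frac{2^{2}}{8} = -3 + \frac{1}{8} \cdot 4 = -3 + \frac{1}{2} = - \frac{5}{2}$)
$\left(x{\left(-3,10 \right)} + s{\left(-4 \right)}\right) 2^{4} = \left(- \frac{5}{2} - 4\right) 2^{4} = \left(- \frac{13}{2}\right) 16 = -104$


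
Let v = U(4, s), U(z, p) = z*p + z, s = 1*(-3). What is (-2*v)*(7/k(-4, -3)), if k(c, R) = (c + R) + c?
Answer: -112/11 ≈ -10.182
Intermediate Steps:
k(c, R) = R + 2*c (k(c, R) = (R + c) + c = R + 2*c)
s = -3
U(z, p) = z + p*z (U(z, p) = p*z + z = z + p*z)
v = -8 (v = 4*(1 - 3) = 4*(-2) = -8)
(-2*v)*(7/k(-4, -3)) = (-2*(-8))*(7/(-3 + 2*(-4))) = 16*(7/(-3 - 8)) = 16*(7/(-11)) = 16*(7*(-1/11)) = 16*(-7/11) = -112/11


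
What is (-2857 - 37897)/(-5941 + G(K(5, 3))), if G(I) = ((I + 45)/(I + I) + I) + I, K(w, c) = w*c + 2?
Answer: 346409/50194 ≈ 6.9014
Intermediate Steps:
K(w, c) = 2 + c*w (K(w, c) = c*w + 2 = 2 + c*w)
G(I) = 2*I + (45 + I)/(2*I) (G(I) = ((45 + I)/((2*I)) + I) + I = ((45 + I)*(1/(2*I)) + I) + I = ((45 + I)/(2*I) + I) + I = (I + (45 + I)/(2*I)) + I = 2*I + (45 + I)/(2*I))
(-2857 - 37897)/(-5941 + G(K(5, 3))) = (-2857 - 37897)/(-5941 + (45 + (2 + 3*5)*(1 + 4*(2 + 3*5)))/(2*(2 + 3*5))) = -40754/(-5941 + (45 + (2 + 15)*(1 + 4*(2 + 15)))/(2*(2 + 15))) = -40754/(-5941 + (½)*(45 + 17*(1 + 4*17))/17) = -40754/(-5941 + (½)*(1/17)*(45 + 17*(1 + 68))) = -40754/(-5941 + (½)*(1/17)*(45 + 17*69)) = -40754/(-5941 + (½)*(1/17)*(45 + 1173)) = -40754/(-5941 + (½)*(1/17)*1218) = -40754/(-5941 + 609/17) = -40754/(-100388/17) = -40754*(-17/100388) = 346409/50194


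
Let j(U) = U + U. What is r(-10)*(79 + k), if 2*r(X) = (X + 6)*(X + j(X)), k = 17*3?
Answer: 7800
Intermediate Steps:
k = 51
j(U) = 2*U
r(X) = 3*X*(6 + X)/2 (r(X) = ((X + 6)*(X + 2*X))/2 = ((6 + X)*(3*X))/2 = (3*X*(6 + X))/2 = 3*X*(6 + X)/2)
r(-10)*(79 + k) = ((3/2)*(-10)*(6 - 10))*(79 + 51) = ((3/2)*(-10)*(-4))*130 = 60*130 = 7800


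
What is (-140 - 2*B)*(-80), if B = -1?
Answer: 11040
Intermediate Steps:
(-140 - 2*B)*(-80) = (-140 - 2*(-1))*(-80) = (-140 + 2)*(-80) = -138*(-80) = 11040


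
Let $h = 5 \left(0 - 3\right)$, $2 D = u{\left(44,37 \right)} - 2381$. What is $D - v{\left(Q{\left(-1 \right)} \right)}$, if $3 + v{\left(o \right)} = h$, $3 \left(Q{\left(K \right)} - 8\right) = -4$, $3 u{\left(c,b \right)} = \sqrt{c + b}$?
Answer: $-1171$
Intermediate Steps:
$u{\left(c,b \right)} = \frac{\sqrt{b + c}}{3}$ ($u{\left(c,b \right)} = \frac{\sqrt{c + b}}{3} = \frac{\sqrt{b + c}}{3}$)
$Q{\left(K \right)} = \frac{20}{3}$ ($Q{\left(K \right)} = 8 + \frac{1}{3} \left(-4\right) = 8 - \frac{4}{3} = \frac{20}{3}$)
$D = -1189$ ($D = \frac{\frac{\sqrt{37 + 44}}{3} - 2381}{2} = \frac{\frac{\sqrt{81}}{3} - 2381}{2} = \frac{\frac{1}{3} \cdot 9 - 2381}{2} = \frac{3 - 2381}{2} = \frac{1}{2} \left(-2378\right) = -1189$)
$h = -15$ ($h = 5 \left(-3\right) = -15$)
$v{\left(o \right)} = -18$ ($v{\left(o \right)} = -3 - 15 = -18$)
$D - v{\left(Q{\left(-1 \right)} \right)} = -1189 - -18 = -1189 + 18 = -1171$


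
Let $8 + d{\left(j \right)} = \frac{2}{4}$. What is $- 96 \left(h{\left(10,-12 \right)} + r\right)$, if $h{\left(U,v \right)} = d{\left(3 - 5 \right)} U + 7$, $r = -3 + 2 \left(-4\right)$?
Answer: $7584$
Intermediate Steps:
$d{\left(j \right)} = - \frac{15}{2}$ ($d{\left(j \right)} = -8 + \frac{2}{4} = -8 + 2 \cdot \frac{1}{4} = -8 + \frac{1}{2} = - \frac{15}{2}$)
$r = -11$ ($r = -3 - 8 = -11$)
$h{\left(U,v \right)} = 7 - \frac{15 U}{2}$ ($h{\left(U,v \right)} = - \frac{15 U}{2} + 7 = 7 - \frac{15 U}{2}$)
$- 96 \left(h{\left(10,-12 \right)} + r\right) = - 96 \left(\left(7 - 75\right) - 11\right) = - 96 \left(-68 - 11\right) = \left(-96\right) \left(-79\right) = 7584$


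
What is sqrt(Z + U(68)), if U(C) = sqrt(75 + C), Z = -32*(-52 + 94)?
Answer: sqrt(-1344 + sqrt(143)) ≈ 36.497*I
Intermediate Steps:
Z = -1344 (Z = -32*42 = -1344)
sqrt(Z + U(68)) = sqrt(-1344 + sqrt(75 + 68)) = sqrt(-1344 + sqrt(143))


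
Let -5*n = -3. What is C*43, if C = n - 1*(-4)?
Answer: 989/5 ≈ 197.80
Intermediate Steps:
n = ⅗ (n = -⅕*(-3) = ⅗ ≈ 0.60000)
C = 23/5 (C = ⅗ - 1*(-4) = ⅗ + 4 = 23/5 ≈ 4.6000)
C*43 = (23/5)*43 = 989/5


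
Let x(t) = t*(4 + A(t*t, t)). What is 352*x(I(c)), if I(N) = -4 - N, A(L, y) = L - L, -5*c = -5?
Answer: -7040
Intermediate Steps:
c = 1 (c = -1/5*(-5) = 1)
A(L, y) = 0
x(t) = 4*t (x(t) = t*(4 + 0) = t*4 = 4*t)
352*x(I(c)) = 352*(4*(-4 - 1*1)) = 352*(4*(-4 - 1)) = 352*(4*(-5)) = 352*(-20) = -7040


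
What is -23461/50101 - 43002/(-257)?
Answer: 2148413725/12875957 ≈ 166.85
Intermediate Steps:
-23461/50101 - 43002/(-257) = -23461*1/50101 - 43002*(-1/257) = -23461/50101 + 43002/257 = 2148413725/12875957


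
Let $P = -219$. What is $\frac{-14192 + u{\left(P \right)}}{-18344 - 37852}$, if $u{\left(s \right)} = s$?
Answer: $\frac{14411}{56196} \approx 0.25644$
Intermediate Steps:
$\frac{-14192 + u{\left(P \right)}}{-18344 - 37852} = \frac{-14192 - 219}{-18344 - 37852} = - \frac{14411}{-56196} = \left(-14411\right) \left(- \frac{1}{56196}\right) = \frac{14411}{56196}$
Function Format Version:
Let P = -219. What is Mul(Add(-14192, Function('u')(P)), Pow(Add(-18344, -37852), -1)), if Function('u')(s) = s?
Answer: Rational(14411, 56196) ≈ 0.25644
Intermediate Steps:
Mul(Add(-14192, Function('u')(P)), Pow(Add(-18344, -37852), -1)) = Mul(Add(-14192, -219), Pow(Add(-18344, -37852), -1)) = Mul(-14411, Pow(-56196, -1)) = Mul(-14411, Rational(-1, 56196)) = Rational(14411, 56196)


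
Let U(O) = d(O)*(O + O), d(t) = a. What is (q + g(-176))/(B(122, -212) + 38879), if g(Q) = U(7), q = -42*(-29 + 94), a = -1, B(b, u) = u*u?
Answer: -2744/83823 ≈ -0.032736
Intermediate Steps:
B(b, u) = u²
d(t) = -1
U(O) = -2*O (U(O) = -(O + O) = -2*O)
q = -2730 (q = -42*65 = -2730)
g(Q) = -14 (g(Q) = -2*7 = -14)
(q + g(-176))/(B(122, -212) + 38879) = (-2730 - 14)/((-212)² + 38879) = -2744/(44944 + 38879) = -2744/83823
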